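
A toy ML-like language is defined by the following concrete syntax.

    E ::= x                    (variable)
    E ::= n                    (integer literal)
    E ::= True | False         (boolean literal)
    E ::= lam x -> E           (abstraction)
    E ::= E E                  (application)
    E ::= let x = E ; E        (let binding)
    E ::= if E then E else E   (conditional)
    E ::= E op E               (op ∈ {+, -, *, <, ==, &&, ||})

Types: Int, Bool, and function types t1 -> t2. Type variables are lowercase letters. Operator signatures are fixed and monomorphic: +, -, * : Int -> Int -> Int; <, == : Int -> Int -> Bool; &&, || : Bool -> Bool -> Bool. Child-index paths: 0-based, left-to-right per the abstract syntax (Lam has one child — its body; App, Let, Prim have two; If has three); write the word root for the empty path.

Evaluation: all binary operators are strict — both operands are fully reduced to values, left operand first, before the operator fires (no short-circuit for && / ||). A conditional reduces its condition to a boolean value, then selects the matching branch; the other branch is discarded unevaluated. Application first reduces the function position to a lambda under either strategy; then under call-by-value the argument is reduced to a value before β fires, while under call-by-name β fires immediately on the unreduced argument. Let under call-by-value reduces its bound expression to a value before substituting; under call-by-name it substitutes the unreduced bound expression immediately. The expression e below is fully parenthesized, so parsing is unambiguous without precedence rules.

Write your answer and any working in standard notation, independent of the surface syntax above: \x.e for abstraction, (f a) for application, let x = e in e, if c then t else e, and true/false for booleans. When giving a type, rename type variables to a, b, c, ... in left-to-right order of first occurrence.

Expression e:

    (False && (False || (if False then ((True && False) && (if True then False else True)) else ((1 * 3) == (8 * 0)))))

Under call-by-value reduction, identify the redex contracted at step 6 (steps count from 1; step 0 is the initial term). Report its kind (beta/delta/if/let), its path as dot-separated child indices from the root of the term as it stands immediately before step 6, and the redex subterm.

Working:
step 0: (false && (false || (if false then ((true && false) && (if true then false else true)) else ((1 * 3) == (8 * 0)))))
step 1: [if@1.1] (false && (false || ((1 * 3) == (8 * 0))))
step 2: [delta@1.1.0] (false && (false || (3 == (8 * 0))))
step 3: [delta@1.1.1] (false && (false || (3 == 0)))
step 4: [delta@1.1] (false && (false || false))
step 5: [delta@1] (false && false)
step 6: [delta@root] false

Answer: delta at root : (false && false)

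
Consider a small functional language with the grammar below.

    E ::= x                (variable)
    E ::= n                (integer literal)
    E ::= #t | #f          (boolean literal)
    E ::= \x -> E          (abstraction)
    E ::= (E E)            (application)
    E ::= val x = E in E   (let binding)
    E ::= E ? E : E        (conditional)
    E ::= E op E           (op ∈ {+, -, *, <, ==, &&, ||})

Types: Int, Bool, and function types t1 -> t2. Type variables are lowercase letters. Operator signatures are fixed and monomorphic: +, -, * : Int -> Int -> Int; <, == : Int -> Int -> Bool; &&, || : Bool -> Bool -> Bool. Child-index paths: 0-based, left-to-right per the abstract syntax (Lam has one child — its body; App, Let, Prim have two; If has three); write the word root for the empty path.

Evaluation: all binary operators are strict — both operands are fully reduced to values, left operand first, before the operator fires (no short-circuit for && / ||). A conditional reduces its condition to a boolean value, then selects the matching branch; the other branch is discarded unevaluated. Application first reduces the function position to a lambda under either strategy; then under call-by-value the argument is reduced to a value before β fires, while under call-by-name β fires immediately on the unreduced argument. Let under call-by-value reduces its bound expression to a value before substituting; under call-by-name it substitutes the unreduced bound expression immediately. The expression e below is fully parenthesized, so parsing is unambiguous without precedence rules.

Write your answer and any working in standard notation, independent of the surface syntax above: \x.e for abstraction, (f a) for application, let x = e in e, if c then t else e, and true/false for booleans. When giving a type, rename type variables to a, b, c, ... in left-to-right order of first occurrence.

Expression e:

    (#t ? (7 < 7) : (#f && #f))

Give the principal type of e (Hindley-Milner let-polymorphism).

Trace:
  unify Bool ~ Bool
  unify Int ~ Int
  unify Int ~ Int
  unify Bool ~ Bool
  unify Bool ~ Bool
  unify Bool ~ Bool

Answer: Bool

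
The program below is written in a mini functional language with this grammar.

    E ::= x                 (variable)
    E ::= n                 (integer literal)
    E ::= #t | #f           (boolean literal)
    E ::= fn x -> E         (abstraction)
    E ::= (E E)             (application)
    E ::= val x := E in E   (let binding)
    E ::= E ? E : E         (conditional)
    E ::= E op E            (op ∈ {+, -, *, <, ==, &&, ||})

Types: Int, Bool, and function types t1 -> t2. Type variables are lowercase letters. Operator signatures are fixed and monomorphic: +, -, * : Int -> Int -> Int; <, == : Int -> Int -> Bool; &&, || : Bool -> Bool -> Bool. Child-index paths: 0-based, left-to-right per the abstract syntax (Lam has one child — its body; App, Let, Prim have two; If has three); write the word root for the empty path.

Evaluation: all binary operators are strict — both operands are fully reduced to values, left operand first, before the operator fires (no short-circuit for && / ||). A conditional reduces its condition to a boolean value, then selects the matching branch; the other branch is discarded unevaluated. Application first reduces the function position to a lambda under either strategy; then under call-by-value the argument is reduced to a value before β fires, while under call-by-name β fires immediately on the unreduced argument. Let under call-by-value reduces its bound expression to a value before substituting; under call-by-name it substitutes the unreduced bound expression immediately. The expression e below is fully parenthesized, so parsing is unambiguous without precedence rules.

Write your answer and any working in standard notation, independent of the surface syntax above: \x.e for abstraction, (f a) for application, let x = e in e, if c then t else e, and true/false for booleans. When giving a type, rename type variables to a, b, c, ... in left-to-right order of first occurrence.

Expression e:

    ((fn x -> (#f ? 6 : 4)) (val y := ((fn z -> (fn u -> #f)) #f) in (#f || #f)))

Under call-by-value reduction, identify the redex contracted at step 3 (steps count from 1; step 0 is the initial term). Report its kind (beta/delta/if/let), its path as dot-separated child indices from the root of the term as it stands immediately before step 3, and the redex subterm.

Trace:
step 0: ((\x.(if false then 6 else 4)) (let y = ((\z.(\u.false)) false) in (false || false)))
step 1: [beta@1.0] ((\x.(if false then 6 else 4)) (let y = (\u.false) in (false || false)))
step 2: [let@1] ((\x.(if false then 6 else 4)) (false || false))
step 3: [delta@1] ((\x.(if false then 6 else 4)) false)

Answer: delta at 1 : (false || false)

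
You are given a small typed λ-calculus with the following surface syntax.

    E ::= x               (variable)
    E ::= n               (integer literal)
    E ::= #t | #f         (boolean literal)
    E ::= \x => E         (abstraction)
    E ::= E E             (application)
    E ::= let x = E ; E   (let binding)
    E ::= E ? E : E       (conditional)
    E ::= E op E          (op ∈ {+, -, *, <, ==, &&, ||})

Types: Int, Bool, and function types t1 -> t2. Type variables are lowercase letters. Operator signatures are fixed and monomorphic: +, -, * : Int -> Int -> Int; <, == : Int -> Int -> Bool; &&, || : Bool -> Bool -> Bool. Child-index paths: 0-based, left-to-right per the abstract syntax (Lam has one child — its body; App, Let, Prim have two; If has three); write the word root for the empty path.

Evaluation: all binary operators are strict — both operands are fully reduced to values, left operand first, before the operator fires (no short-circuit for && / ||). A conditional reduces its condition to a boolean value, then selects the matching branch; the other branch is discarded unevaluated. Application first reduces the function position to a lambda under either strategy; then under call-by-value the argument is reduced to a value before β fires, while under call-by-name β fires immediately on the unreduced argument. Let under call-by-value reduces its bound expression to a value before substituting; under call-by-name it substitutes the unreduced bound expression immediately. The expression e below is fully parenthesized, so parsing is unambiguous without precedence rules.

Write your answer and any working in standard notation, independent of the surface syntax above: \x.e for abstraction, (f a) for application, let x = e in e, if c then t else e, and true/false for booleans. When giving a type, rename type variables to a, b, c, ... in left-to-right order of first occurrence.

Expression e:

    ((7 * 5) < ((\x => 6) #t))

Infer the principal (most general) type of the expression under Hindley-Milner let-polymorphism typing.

Trace:
  unify Int ~ Int
  unify Int ~ Int
  unify Int ~ Int
\x._ : a -> Int
  unify a -> Int ~ Bool -> b
  unify a ~ Bool
  unify Int ~ b
_ _ : Int
  unify Int ~ Int

Answer: Bool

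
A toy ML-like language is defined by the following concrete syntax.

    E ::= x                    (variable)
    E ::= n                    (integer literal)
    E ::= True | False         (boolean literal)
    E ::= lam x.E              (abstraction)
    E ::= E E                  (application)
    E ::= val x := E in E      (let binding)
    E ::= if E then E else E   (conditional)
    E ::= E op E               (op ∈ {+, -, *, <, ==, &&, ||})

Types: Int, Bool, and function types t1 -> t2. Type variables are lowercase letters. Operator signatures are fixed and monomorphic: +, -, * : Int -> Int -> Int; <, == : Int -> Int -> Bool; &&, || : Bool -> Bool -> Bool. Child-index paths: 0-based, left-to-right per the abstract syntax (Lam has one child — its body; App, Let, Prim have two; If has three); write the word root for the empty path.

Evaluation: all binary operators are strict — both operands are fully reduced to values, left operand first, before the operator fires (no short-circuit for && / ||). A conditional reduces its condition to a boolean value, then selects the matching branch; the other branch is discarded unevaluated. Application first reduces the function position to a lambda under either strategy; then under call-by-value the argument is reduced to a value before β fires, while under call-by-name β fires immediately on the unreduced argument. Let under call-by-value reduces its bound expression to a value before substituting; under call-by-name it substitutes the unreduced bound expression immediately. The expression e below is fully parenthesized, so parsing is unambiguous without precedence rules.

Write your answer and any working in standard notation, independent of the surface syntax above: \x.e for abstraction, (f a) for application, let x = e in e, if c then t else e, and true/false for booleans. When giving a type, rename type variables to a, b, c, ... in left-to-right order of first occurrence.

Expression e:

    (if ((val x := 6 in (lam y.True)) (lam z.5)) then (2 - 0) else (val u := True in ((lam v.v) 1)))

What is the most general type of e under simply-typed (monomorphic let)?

Derivation:
let x : Int
\y._ : a -> Bool
\z._ : b -> Int
  unify a -> Bool ~ (b -> Int) -> c
  unify a ~ b -> Int
  unify Bool ~ c
_ _ : Bool
  unify Bool ~ Bool
  unify Int ~ Int
  unify Int ~ Int
let u : Bool
v : d
\v._ : d -> d
  unify d -> d ~ Int -> e
  unify d ~ Int
  unify Int ~ e
_ _ : Int
  unify Int ~ Int

Answer: Int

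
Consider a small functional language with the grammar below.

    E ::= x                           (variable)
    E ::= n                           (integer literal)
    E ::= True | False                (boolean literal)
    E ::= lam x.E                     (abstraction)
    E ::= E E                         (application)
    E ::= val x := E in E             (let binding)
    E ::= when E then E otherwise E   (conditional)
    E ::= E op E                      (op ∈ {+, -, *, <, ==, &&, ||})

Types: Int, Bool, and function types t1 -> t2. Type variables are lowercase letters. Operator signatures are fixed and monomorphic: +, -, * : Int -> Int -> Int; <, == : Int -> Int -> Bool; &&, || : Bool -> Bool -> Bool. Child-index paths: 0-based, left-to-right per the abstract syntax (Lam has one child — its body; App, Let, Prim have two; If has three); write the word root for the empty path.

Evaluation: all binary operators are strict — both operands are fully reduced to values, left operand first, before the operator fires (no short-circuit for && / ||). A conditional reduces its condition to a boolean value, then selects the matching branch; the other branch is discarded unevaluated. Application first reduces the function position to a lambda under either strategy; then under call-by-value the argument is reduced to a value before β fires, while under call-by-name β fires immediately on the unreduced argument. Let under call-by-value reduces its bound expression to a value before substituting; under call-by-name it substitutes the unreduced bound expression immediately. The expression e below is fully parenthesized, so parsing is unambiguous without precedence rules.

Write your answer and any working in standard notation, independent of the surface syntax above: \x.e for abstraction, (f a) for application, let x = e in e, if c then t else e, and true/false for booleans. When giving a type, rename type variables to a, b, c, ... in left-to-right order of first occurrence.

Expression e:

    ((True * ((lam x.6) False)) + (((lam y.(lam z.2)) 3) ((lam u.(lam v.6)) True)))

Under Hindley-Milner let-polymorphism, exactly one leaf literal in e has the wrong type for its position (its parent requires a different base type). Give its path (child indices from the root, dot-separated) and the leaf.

Working:
  unify Bool ~ Int
  FAIL: mismatch Bool ~ Int

Answer: 0.0 : true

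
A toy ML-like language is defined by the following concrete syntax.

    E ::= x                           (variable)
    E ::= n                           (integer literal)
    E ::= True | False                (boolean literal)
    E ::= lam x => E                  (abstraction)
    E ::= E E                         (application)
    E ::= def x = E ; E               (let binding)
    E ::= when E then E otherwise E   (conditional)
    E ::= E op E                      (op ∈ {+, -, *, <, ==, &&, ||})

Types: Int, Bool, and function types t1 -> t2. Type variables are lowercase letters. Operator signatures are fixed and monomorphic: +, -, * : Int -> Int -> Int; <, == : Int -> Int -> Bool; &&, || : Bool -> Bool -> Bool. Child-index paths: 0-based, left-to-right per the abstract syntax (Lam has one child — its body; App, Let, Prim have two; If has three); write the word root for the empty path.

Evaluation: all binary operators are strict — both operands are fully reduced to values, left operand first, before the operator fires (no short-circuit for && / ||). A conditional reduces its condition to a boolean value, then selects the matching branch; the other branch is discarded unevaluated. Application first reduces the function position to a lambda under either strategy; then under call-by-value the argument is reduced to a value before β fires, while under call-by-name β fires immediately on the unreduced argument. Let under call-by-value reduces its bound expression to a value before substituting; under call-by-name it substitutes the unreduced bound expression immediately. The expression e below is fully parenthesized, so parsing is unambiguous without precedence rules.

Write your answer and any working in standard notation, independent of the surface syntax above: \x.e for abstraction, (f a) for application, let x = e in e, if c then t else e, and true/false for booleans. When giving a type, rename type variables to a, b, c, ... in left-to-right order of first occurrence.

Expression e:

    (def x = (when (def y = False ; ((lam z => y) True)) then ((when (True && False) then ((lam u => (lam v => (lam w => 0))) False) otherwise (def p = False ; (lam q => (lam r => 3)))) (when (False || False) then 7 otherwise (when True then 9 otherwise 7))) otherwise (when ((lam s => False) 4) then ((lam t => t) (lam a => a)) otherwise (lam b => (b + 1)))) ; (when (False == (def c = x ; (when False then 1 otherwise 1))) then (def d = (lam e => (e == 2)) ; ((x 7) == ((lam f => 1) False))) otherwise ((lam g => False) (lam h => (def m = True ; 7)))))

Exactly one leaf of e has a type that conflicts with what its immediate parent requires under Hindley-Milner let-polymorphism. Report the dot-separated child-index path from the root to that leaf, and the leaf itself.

Answer: 1.0.0 : false

Working:
let y : Bool
y : Bool
\z._ : a -> Bool
  unify a -> Bool ~ Bool -> b
  unify a ~ Bool
  unify Bool ~ b
_ _ : Bool
  unify Bool ~ Bool
  unify Bool ~ Bool
  unify Bool ~ Bool
  unify Bool ~ Bool
\w._ : e -> Int
\v._ : d -> e -> Int
\u._ : c -> d -> e -> Int
  unify c -> d -> e -> Int ~ Bool -> f
  unify c ~ Bool
  unify d -> e -> Int ~ f
_ _ : d -> e -> Int
let p : Bool
\r._ : h -> Int
\q._ : g -> h -> Int
  unify d -> e -> Int ~ g -> h -> Int
  unify d ~ g
  unify e -> Int ~ h -> Int
  unify e ~ h
  unify Int ~ Int
  unify Bool ~ Bool
  unify Bool ~ Bool
  unify Bool ~ Bool
  unify Bool ~ Bool
  unify Int ~ Int
  unify Int ~ Int
  unify g -> h -> Int ~ Int -> i
  unify g ~ Int
  unify h -> Int ~ i
_ _ : h -> Int
\s._ : j -> Bool
  unify j -> Bool ~ Int -> k
  unify j ~ Int
  unify Bool ~ k
_ _ : Bool
  unify Bool ~ Bool
t : l
\t._ : l -> l
a : m
\a._ : m -> m
  unify l -> l ~ (m -> m) -> n
  unify l ~ m -> m
  unify m -> m ~ n
_ _ : m -> m
b : o
  unify o ~ Int
  unify Int ~ Int
\b._ : Int -> Int
  unify m -> m ~ Int -> Int
  unify m ~ Int
  unify Int ~ Int
  unify h -> Int ~ Int -> Int
  unify h ~ Int
  unify Int ~ Int
let x : Int -> Int
  unify Bool ~ Int
  FAIL: mismatch Bool ~ Int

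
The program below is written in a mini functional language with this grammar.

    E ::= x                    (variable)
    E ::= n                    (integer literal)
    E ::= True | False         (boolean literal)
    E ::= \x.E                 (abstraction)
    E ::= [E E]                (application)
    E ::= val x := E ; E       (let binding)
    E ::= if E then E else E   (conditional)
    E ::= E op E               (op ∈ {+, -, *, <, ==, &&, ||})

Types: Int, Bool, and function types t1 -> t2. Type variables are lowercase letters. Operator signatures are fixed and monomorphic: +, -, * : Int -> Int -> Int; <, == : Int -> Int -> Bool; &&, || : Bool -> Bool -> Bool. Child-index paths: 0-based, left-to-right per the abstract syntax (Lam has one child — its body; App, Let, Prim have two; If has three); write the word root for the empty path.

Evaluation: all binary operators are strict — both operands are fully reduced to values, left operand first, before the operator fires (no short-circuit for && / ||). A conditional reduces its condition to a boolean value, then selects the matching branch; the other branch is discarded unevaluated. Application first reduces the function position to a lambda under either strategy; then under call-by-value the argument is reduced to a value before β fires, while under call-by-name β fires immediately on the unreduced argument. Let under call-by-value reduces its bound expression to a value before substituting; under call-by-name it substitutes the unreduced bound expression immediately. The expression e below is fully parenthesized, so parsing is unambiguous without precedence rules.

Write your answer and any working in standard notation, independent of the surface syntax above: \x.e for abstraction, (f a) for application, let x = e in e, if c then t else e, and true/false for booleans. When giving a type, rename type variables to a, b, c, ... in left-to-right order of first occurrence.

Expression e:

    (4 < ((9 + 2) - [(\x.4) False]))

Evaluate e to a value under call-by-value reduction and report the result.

Derivation:
step 0: (4 < ((9 + 2) - ((\x.4) false)))
step 1: [delta@1.0] (4 < (11 - ((\x.4) false)))
step 2: [beta@1.1] (4 < (11 - 4))
step 3: [delta@1] (4 < 7)
step 4: [delta@root] true

Answer: true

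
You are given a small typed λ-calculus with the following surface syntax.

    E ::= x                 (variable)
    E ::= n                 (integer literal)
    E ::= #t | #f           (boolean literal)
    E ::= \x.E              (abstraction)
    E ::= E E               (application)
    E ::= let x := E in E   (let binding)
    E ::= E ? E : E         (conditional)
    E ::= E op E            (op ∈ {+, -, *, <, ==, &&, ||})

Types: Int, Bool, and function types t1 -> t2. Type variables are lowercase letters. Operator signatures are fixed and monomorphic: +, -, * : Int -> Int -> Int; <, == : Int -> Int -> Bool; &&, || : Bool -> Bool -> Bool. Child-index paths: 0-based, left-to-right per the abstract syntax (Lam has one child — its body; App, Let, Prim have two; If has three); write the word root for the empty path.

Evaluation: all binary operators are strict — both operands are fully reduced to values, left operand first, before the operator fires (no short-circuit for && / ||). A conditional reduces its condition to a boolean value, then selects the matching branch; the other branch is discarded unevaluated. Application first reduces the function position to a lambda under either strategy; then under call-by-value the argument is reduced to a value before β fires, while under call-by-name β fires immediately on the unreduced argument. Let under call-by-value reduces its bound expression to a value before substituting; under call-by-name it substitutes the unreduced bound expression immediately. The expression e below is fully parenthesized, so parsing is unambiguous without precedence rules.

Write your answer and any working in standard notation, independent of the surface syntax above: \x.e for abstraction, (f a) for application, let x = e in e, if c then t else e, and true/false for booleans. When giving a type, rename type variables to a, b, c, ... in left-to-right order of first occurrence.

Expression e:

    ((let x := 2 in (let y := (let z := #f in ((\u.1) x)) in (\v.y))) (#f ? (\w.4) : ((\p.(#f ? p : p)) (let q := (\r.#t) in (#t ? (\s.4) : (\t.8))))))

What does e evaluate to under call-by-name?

Derivation:
step 0: ((let x = 2 in (let y = (let z = false in ((\u.1) x)) in (\v.y))) (if false then (\w.4) else ((\p.(if false then p else p)) (let q = (\r.true) in (if true then (\s.4) else (\t.8))))))
step 1: [let@0] ((let y = (let z = false in ((\u.1) 2)) in (\v.y)) (if false then (\w.4) else ((\p.(if false then p else p)) (let q = (\r.true) in (if true then (\s.4) else (\t.8))))))
step 2: [let@0] ((\v.(let z = false in ((\u.1) 2))) (if false then (\w.4) else ((\p.(if false then p else p)) (let q = (\r.true) in (if true then (\s.4) else (\t.8))))))
step 3: [beta@root] (let z = false in ((\u.1) 2))
step 4: [let@root] ((\u.1) 2)
step 5: [beta@root] 1

Answer: 1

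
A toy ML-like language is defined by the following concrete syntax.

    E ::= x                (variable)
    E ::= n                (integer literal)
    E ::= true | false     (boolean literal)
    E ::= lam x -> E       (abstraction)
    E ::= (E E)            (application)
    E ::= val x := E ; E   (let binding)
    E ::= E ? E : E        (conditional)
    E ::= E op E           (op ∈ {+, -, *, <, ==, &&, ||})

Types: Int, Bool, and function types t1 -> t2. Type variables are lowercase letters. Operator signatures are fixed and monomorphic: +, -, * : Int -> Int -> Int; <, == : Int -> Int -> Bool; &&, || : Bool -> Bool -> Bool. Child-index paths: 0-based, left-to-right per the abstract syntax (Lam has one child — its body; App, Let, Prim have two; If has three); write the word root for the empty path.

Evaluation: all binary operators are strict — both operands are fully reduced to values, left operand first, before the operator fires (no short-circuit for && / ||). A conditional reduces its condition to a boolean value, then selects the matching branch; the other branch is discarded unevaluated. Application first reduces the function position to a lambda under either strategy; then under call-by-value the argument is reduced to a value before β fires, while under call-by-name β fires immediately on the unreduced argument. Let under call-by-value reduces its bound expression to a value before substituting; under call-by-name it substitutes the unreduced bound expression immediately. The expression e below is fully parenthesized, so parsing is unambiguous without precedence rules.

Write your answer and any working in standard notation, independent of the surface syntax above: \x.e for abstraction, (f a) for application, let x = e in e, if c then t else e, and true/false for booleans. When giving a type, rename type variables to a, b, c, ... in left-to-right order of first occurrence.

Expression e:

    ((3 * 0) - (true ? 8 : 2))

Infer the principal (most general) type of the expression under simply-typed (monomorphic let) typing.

Trace:
  unify Int ~ Int
  unify Int ~ Int
  unify Int ~ Int
  unify Bool ~ Bool
  unify Int ~ Int
  unify Int ~ Int

Answer: Int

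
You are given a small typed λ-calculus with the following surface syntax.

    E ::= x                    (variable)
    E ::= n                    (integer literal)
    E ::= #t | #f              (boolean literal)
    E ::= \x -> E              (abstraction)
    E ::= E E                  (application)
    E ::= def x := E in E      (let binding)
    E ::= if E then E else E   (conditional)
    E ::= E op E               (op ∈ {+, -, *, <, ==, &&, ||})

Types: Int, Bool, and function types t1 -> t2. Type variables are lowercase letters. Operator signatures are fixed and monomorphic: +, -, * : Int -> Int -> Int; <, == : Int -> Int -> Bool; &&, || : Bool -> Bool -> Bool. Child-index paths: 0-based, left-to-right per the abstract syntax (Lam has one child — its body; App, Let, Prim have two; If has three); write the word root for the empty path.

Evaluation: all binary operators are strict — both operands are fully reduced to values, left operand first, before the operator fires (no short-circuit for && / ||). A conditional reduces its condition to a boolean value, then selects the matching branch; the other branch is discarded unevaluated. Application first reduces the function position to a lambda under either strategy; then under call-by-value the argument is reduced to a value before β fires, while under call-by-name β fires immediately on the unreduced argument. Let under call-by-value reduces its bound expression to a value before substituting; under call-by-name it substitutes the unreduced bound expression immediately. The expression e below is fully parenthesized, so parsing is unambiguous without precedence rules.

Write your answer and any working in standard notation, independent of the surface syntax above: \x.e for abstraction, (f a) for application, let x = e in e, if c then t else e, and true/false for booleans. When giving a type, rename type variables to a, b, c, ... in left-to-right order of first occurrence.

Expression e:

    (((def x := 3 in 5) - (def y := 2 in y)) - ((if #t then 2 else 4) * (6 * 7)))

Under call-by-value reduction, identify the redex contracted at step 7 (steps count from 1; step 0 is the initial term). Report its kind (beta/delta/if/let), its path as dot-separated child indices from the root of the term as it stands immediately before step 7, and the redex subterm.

Answer: delta at root : (3 - 84)

Working:
step 0: (((let x = 3 in 5) - (let y = 2 in y)) - ((if true then 2 else 4) * (6 * 7)))
step 1: [let@0.0] ((5 - (let y = 2 in y)) - ((if true then 2 else 4) * (6 * 7)))
step 2: [let@0.1] ((5 - 2) - ((if true then 2 else 4) * (6 * 7)))
step 3: [delta@0] (3 - ((if true then 2 else 4) * (6 * 7)))
step 4: [if@1.0] (3 - (2 * (6 * 7)))
step 5: [delta@1.1] (3 - (2 * 42))
step 6: [delta@1] (3 - 84)
step 7: [delta@root] -81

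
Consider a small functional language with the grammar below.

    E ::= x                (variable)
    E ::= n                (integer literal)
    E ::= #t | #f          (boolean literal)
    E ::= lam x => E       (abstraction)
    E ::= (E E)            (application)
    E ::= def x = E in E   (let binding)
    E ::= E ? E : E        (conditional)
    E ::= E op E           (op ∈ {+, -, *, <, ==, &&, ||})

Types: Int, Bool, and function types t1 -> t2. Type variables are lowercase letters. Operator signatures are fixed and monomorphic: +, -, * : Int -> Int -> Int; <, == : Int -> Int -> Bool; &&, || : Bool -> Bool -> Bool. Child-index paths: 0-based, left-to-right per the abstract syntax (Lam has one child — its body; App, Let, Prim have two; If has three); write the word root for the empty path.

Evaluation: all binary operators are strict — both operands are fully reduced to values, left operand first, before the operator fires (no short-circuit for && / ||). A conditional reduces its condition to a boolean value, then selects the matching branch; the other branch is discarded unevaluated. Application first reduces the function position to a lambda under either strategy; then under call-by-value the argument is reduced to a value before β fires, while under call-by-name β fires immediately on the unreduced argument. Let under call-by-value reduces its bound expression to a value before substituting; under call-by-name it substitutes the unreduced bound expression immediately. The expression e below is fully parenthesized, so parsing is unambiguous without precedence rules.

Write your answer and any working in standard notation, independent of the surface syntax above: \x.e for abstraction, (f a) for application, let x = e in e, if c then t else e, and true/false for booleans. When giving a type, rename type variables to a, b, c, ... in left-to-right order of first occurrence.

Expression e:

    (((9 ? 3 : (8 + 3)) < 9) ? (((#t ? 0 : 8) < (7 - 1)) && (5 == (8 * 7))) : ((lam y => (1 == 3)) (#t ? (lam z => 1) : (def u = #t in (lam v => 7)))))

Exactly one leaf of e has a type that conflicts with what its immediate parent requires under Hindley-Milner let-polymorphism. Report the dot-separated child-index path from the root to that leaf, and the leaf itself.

Trace:
  unify Int ~ Bool
  FAIL: mismatch Int ~ Bool

Answer: 0.0.0 : 9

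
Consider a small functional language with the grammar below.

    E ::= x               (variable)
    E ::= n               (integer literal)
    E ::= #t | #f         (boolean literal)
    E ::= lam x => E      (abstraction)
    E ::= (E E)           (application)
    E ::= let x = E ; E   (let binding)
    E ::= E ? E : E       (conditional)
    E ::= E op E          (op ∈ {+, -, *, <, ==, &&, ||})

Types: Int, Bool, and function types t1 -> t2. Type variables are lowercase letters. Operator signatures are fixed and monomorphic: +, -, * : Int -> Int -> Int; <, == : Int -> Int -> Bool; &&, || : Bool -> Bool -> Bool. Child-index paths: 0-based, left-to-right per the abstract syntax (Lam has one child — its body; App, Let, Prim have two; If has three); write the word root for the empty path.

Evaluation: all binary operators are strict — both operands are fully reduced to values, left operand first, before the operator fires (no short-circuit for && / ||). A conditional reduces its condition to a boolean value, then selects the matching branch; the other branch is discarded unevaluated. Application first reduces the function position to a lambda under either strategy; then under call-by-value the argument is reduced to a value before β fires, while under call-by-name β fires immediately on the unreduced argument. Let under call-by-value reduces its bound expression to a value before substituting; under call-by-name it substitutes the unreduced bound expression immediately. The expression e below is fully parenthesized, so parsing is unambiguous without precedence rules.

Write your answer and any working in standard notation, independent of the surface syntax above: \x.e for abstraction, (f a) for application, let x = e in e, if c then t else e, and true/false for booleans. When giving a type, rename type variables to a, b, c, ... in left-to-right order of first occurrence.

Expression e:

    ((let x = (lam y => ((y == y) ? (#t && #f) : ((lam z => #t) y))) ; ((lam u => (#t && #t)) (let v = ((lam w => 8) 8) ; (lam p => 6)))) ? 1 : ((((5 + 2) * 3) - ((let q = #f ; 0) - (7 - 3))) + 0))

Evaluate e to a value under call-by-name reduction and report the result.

Working:
step 0: (if (let x = (\y.(if (y == y) then (true && false) else ((\z.true) y))) in ((\u.(true && true)) (let v = ((\w.8) 8) in (\p.6)))) then 1 else ((((5 + 2) * 3) - ((let q = false in 0) - (7 - 3))) + 0))
step 1: [let@0] (if ((\u.(true && true)) (let v = ((\w.8) 8) in (\p.6))) then 1 else ((((5 + 2) * 3) - ((let q = false in 0) - (7 - 3))) + 0))
step 2: [beta@0] (if (true && true) then 1 else ((((5 + 2) * 3) - ((let q = false in 0) - (7 - 3))) + 0))
step 3: [delta@0] (if true then 1 else ((((5 + 2) * 3) - ((let q = false in 0) - (7 - 3))) + 0))
step 4: [if@root] 1

Answer: 1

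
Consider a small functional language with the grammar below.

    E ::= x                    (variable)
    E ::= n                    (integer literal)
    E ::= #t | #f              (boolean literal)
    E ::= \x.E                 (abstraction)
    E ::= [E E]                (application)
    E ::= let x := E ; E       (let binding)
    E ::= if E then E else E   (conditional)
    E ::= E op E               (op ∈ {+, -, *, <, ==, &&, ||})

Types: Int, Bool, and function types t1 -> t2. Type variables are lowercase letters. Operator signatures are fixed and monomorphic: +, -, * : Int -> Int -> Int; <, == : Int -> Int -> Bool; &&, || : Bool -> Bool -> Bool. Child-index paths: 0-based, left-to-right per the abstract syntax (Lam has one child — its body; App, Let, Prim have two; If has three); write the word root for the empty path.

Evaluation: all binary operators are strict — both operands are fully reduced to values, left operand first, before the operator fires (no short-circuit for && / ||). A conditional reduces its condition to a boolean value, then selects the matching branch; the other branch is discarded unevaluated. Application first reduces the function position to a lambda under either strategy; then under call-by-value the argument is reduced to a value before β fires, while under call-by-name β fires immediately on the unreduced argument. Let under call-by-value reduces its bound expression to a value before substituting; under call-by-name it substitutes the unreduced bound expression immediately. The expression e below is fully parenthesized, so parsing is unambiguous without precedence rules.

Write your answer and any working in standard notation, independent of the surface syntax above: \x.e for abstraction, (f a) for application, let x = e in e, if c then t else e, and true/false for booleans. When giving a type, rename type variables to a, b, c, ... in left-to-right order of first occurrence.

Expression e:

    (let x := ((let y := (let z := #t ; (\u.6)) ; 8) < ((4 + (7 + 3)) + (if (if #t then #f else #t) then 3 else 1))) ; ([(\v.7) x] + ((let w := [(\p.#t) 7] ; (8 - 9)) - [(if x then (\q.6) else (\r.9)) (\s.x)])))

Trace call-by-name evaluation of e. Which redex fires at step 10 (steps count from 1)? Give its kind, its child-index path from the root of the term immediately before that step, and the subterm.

Answer: delta at 1.1.0.0.1 : (14 + 1)

Working:
step 0: (let x = ((let y = (let z = true in (\u.6)) in 8) < ((4 + (7 + 3)) + (if (if true then false else true) then 3 else 1))) in (((\v.7) x) + ((let w = ((\p.true) 7) in (8 - 9)) - ((if x then (\q.6) else (\r.9)) (\s.x)))))
step 1: [let@root] (((\v.7) ((let y = (let z = true in (\u.6)) in 8) < ((4 + (7 + 3)) + (if (if true then false else true) then 3 else 1)))) + ((let w = ((\p.true) 7) in (8 - 9)) - ((if ((let y = (let z = true in (\u.6)) in 8) < ((4 + (7 + 3)) + (if (if true then false else true) then 3 else 1))) then (\q.6) else (\r.9)) (\s.((let y = (let z = true in (\u.6)) in 8) < ((4 + (7 + 3)) + (if (if true then false else true) then 3 else 1)))))))
step 2: [beta@0] (7 + ((let w = ((\p.true) 7) in (8 - 9)) - ((if ((let y = (let z = true in (\u.6)) in 8) < ((4 + (7 + 3)) + (if (if true then false else true) then 3 else 1))) then (\q.6) else (\r.9)) (\s.((let y = (let z = true in (\u.6)) in 8) < ((4 + (7 + 3)) + (if (if true then false else true) then 3 else 1)))))))
step 3: [let@1.0] (7 + ((8 - 9) - ((if ((let y = (let z = true in (\u.6)) in 8) < ((4 + (7 + 3)) + (if (if true then false else true) then 3 else 1))) then (\q.6) else (\r.9)) (\s.((let y = (let z = true in (\u.6)) in 8) < ((4 + (7 + 3)) + (if (if true then false else true) then 3 else 1)))))))
step 4: [delta@1.0] (7 + (-1 - ((if ((let y = (let z = true in (\u.6)) in 8) < ((4 + (7 + 3)) + (if (if true then false else true) then 3 else 1))) then (\q.6) else (\r.9)) (\s.((let y = (let z = true in (\u.6)) in 8) < ((4 + (7 + 3)) + (if (if true then false else true) then 3 else 1)))))))
step 5: [let@1.1.0.0.0] (7 + (-1 - ((if (8 < ((4 + (7 + 3)) + (if (if true then false else true) then 3 else 1))) then (\q.6) else (\r.9)) (\s.((let y = (let z = true in (\u.6)) in 8) < ((4 + (7 + 3)) + (if (if true then false else true) then 3 else 1)))))))
step 6: [delta@1.1.0.0.1.0.1] (7 + (-1 - ((if (8 < ((4 + 10) + (if (if true then false else true) then 3 else 1))) then (\q.6) else (\r.9)) (\s.((let y = (let z = true in (\u.6)) in 8) < ((4 + (7 + 3)) + (if (if true then false else true) then 3 else 1)))))))
step 7: [delta@1.1.0.0.1.0] (7 + (-1 - ((if (8 < (14 + (if (if true then false else true) then 3 else 1))) then (\q.6) else (\r.9)) (\s.((let y = (let z = true in (\u.6)) in 8) < ((4 + (7 + 3)) + (if (if true then false else true) then 3 else 1)))))))
step 8: [if@1.1.0.0.1.1.0] (7 + (-1 - ((if (8 < (14 + (if false then 3 else 1))) then (\q.6) else (\r.9)) (\s.((let y = (let z = true in (\u.6)) in 8) < ((4 + (7 + 3)) + (if (if true then false else true) then 3 else 1)))))))
step 9: [if@1.1.0.0.1.1] (7 + (-1 - ((if (8 < (14 + 1)) then (\q.6) else (\r.9)) (\s.((let y = (let z = true in (\u.6)) in 8) < ((4 + (7 + 3)) + (if (if true then false else true) then 3 else 1)))))))
step 10: [delta@1.1.0.0.1] (7 + (-1 - ((if (8 < 15) then (\q.6) else (\r.9)) (\s.((let y = (let z = true in (\u.6)) in 8) < ((4 + (7 + 3)) + (if (if true then false else true) then 3 else 1)))))))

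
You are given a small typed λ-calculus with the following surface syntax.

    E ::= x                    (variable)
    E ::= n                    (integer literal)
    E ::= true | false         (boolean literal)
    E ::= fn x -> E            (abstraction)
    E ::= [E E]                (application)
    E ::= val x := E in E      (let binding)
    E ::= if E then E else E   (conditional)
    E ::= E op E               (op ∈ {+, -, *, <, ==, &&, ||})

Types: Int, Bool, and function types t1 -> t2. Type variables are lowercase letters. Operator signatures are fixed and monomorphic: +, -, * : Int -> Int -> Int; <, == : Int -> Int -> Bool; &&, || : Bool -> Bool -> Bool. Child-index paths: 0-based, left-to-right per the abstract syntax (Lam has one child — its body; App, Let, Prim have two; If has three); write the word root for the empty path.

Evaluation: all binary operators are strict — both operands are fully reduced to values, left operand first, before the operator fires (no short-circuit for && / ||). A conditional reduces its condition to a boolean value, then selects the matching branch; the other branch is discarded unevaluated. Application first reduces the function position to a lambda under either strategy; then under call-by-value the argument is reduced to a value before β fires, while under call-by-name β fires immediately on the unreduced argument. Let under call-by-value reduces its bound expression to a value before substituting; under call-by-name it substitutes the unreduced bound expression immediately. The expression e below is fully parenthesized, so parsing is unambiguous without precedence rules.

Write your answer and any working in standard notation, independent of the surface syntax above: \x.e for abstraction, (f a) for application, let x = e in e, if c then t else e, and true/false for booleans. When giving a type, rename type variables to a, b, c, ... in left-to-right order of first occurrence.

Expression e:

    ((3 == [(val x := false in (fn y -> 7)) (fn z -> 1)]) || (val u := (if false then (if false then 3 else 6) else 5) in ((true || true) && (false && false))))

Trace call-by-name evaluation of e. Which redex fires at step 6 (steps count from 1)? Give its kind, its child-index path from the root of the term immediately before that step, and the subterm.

Working:
step 0: ((3 == ((let x = false in (\y.7)) (\z.1))) || (let u = (if false then (if false then 3 else 6) else 5) in ((true || true) && (false && false))))
step 1: [let@0.1.0] ((3 == ((\y.7) (\z.1))) || (let u = (if false then (if false then 3 else 6) else 5) in ((true || true) && (false && false))))
step 2: [beta@0.1] ((3 == 7) || (let u = (if false then (if false then 3 else 6) else 5) in ((true || true) && (false && false))))
step 3: [delta@0] (false || (let u = (if false then (if false then 3 else 6) else 5) in ((true || true) && (false && false))))
step 4: [let@1] (false || ((true || true) && (false && false)))
step 5: [delta@1.0] (false || (true && (false && false)))
step 6: [delta@1.1] (false || (true && false))

Answer: delta at 1.1 : (false && false)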